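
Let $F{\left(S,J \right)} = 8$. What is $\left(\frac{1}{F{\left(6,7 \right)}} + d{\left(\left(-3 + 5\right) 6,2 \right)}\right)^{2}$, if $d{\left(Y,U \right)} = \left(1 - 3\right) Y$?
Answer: $\frac{36481}{64} \approx 570.02$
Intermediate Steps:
$d{\left(Y,U \right)} = - 2 Y$ ($d{\left(Y,U \right)} = \left(1 - 3\right) Y = - 2 Y$)
$\left(\frac{1}{F{\left(6,7 \right)}} + d{\left(\left(-3 + 5\right) 6,2 \right)}\right)^{2} = \left(\frac{1}{8} - 2 \left(-3 + 5\right) 6\right)^{2} = \left(\frac{1}{8} - 2 \cdot 2 \cdot 6\right)^{2} = \left(\frac{1}{8} - 24\right)^{2} = \left(- \frac{191}{8}\right)^{2} = \frac{36481}{64}$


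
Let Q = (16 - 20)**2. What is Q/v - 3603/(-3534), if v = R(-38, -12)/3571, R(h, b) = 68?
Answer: 16846969/20026 ≈ 841.25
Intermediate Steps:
Q = 16 (Q = (-4)**2 = 16)
v = 68/3571 ≈ 0.019042
Q/v - 3603/(-3534) = 16/(68/3571) - 3603/(-3534) = 16*(3571/68) - 3603*(-1/3534) = 14284/17 + 1201/1178 = 16846969/20026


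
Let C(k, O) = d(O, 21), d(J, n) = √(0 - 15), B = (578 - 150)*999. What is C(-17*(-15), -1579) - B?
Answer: -427572 + I*√15 ≈ -4.2757e+5 + 3.873*I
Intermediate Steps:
B = 427572 (B = 428*999 = 427572)
d(J, n) = I*√15 (d(J, n) = √(-15) = I*√15)
C(k, O) = I*√15
C(-17*(-15), -1579) - B = I*√15 - 1*427572 = I*√15 - 427572 = -427572 + I*√15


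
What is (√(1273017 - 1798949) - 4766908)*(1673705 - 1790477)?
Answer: 556641380976 - 233544*I*√131483 ≈ 5.5664e+11 - 8.4684e+7*I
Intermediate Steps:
(√(1273017 - 1798949) - 4766908)*(1673705 - 1790477) = (√(-525932) - 4766908)*(-116772) = (2*I*√131483 - 4766908)*(-116772) = (-4766908 + 2*I*√131483)*(-116772) = 556641380976 - 233544*I*√131483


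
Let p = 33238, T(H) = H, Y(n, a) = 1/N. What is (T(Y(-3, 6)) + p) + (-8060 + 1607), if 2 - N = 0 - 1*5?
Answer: 187496/7 ≈ 26785.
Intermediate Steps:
N = 7 (N = 2 - (0 - 1*5) = 2 - (0 - 5) = 2 - 1*(-5) = 2 + 5 = 7)
Y(n, a) = ⅐ (Y(n, a) = 1/7 = ⅐)
(T(Y(-3, 6)) + p) + (-8060 + 1607) = (⅐ + 33238) + (-8060 + 1607) = 232667/7 - 6453 = 187496/7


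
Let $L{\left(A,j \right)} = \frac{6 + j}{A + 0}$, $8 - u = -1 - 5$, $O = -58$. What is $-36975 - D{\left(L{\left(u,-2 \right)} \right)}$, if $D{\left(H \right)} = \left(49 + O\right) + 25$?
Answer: $-36991$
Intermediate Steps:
$u = 14$ ($u = 8 - \left(-1 - 5\right) = 8 - -6 = 8 + 6 = 14$)
$L{\left(A,j \right)} = \frac{6 + j}{A}$
$D{\left(H \right)} = 16$ ($D{\left(H \right)} = \left(49 - 58\right) + 25 = -9 + 25 = 16$)
$-36975 - D{\left(L{\left(u,-2 \right)} \right)} = -36975 - 16 = -36991$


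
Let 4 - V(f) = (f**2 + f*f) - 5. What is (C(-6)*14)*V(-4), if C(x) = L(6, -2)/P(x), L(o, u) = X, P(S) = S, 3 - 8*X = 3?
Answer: 0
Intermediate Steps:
X = 0 (X = 3/8 - 1/8*3 = 3/8 - 3/8 = 0)
L(o, u) = 0
C(x) = 0 (C(x) = 0/x = 0)
V(f) = 9 - 2*f**2 (V(f) = 4 - ((f**2 + f*f) - 5) = 4 - ((f**2 + f**2) - 5) = 4 - (2*f**2 - 5) = 4 - (-5 + 2*f**2) = 4 + (5 - 2*f**2) = 9 - 2*f**2)
(C(-6)*14)*V(-4) = (0*14)*(9 - 2*(-4)**2) = 0*(9 - 2*16) = 0*(9 - 32) = 0*(-23) = 0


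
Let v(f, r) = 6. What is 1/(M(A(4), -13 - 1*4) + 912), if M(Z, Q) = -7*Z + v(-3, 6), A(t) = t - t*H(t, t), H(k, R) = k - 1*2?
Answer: 1/946 ≈ 0.0010571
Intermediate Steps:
H(k, R) = -2 + k (H(k, R) = k - 2 = -2 + k)
A(t) = t - t*(-2 + t)
M(Z, Q) = 6 - 7*Z (M(Z, Q) = -7*Z + 6 = 6 - 7*Z)
1/(M(A(4), -13 - 1*4) + 912) = 1/((6 - 28*(3 - 1*4)) + 912) = 1/((6 - 28*(3 - 4)) + 912) = 1/((6 - 28*(-1)) + 912) = 1/((6 - 7*(-4)) + 912) = 1/((6 + 28) + 912) = 1/(34 + 912) = 1/946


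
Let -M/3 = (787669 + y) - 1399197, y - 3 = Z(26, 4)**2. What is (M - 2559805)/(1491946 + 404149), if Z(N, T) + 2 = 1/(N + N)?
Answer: -1961053747/5127040880 ≈ -0.38249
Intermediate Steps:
Z(N, T) = -2 + 1/(2*N) (Z(N, T) = -2 + 1/(N + N) = -2 + 1/(2*N))
y = 18721/2704 (y = 3 + (-2 + (1/2)/26)**2 = 3 + (-2 + (1/2)*(1/26))**2 = 3 + (-2 + 1/52)**2 = 3 + (-103/52)**2 = 3 + 10609/2704 = 18721/2704 ≈ 6.9234)
M = 4960658973/2704 (M = -3*((787669 + 18721/2704) - 1399197) = -3*(2129875697/2704 - 1399197) = -3*(-1653552991/2704) = 4960658973/2704 ≈ 1.8346e+6)
(M - 2559805)/(1491946 + 404149) = (4960658973/2704 - 2559805)/(1491946 + 404149) = -1961053747/2704/1896095 = -1961053747/2704*1/1896095 = -1961053747/5127040880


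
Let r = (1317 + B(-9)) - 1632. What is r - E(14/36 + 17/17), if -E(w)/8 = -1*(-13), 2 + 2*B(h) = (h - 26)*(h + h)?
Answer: 103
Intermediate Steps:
B(h) = -1 + h*(-26 + h) (B(h) = -1 + ((h - 26)*(h + h))/2 = -1 + ((-26 + h)*(2*h))/2 = -1 + (2*h*(-26 + h))/2 = -1 + h*(-26 + h))
r = -1 (r = (1317 + (-1 + (-9)² - 26*(-9))) - 1632 = (1317 + (-1 + 81 + 234)) - 1632 = (1317 + 314) - 1632 = 1631 - 1632 = -1)
E(w) = -104 (E(w) = -(-8)*(-13) = -8*13 = -104)
r - E(14/36 + 17/17) = -1 - 1*(-104) = -1 + 104 = 103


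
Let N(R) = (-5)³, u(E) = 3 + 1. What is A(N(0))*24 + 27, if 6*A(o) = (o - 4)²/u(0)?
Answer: 16668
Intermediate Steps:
u(E) = 4
N(R) = -125
A(o) = (-4 + o)²/24 (A(o) = ((o - 4)²/4)/6 = ((-4 + o)²*(¼))/6 = ((-4 + o)²/4)/6 = (-4 + o)²/24)
A(N(0))*24 + 27 = ((-4 - 125)²/24)*24 + 27 = ((1/24)*(-129)²)*24 + 27 = ((1/24)*16641)*24 + 27 = (5547/8)*24 + 27 = 16641 + 27 = 16668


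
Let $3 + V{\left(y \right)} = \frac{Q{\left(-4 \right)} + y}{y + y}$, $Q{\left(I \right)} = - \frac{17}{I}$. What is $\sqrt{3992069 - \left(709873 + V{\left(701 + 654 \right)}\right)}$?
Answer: $\frac{3 \sqrt{10713241774370}}{5420} \approx 1811.7$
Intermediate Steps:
$V{\left(y \right)} = -3 + \frac{\frac{17}{4} + y}{2 y}$ ($V{\left(y \right)} = -3 + \frac{- \frac{17}{-4} + y}{y + y} = -3 + \frac{\left(-17\right) \left(- \frac{1}{4}\right) + y}{2 y} = -3 + \left(\frac{17}{4} + y\right) \frac{1}{2 y} = -3 + \frac{\frac{17}{4} + y}{2 y}$)
$\sqrt{3992069 - \left(709873 + V{\left(701 + 654 \right)}\right)} = \sqrt{3992069 - \left(709873 + \frac{17 - 20 \left(701 + 654\right)}{8 \left(701 + 654\right)}\right)} = \sqrt{3992069 - \left(709873 + \frac{17 - 27100}{8 \cdot 1355}\right)} = \sqrt{3992069 - \left(709873 + \frac{1}{8} \cdot \frac{1}{1355} \left(17 - 27100\right)\right)} = \sqrt{3992069 - \left(709873 + \frac{1}{8} \cdot \frac{1}{1355} \left(-27083\right)\right)} = \sqrt{3992069 - \frac{7694996237}{10840}} = \sqrt{\frac{35579031723}{10840}} = \frac{3 \sqrt{10713241774370}}{5420}$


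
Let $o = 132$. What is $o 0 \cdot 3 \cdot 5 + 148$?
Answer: $148$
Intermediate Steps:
$o 0 \cdot 3 \cdot 5 + 148 = 132 \cdot 0 \cdot 3 \cdot 5 + 148 = 132 \cdot 0 \cdot 5 + 148 = 132 \cdot 0 + 148 = 0 + 148 = 148$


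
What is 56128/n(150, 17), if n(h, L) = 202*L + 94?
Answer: 7016/441 ≈ 15.909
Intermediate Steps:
n(h, L) = 94 + 202*L
56128/n(150, 17) = 56128/(94 + 202*17) = 56128/(94 + 3434) = 56128/3528 = 56128*(1/3528) = 7016/441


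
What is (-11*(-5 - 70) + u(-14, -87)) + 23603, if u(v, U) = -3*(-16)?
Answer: 24476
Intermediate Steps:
u(v, U) = 48
(-11*(-5 - 70) + u(-14, -87)) + 23603 = (-11*(-5 - 70) + 48) + 23603 = (-11*(-75) + 48) + 23603 = (825 + 48) + 23603 = 873 + 23603 = 24476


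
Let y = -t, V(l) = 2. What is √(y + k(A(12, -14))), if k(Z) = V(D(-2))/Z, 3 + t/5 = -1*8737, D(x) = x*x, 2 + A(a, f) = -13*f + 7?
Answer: √1528145674/187 ≈ 209.05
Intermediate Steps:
A(a, f) = 5 - 13*f (A(a, f) = -2 + (-13*f + 7) = -2 + (7 - 13*f) = 5 - 13*f)
D(x) = x²
t = -43700 (t = -15 + 5*(-1*8737) = -15 + 5*(-8737) = -15 - 43685 = -43700)
y = 43700 (y = -1*(-43700) = 43700)
k(Z) = 2/Z
√(y + k(A(12, -14))) = √(43700 + 2/(5 - 13*(-14))) = √(43700 + 2/(5 + 182)) = √(43700 + 2/187) = √(8171902/187) = √1528145674/187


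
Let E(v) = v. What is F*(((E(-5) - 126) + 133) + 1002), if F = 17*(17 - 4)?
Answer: 221884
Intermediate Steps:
F = 221 (F = 17*13 = 221)
F*(((E(-5) - 126) + 133) + 1002) = 221*(((-5 - 126) + 133) + 1002) = 221*((-131 + 133) + 1002) = 221*(2 + 1002) = 221*1004 = 221884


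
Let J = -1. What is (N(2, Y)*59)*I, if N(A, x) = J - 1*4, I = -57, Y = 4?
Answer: 16815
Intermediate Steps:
N(A, x) = -5 (N(A, x) = -1 - 1*4 = -1 - 4 = -5)
(N(2, Y)*59)*I = -5*59*(-57) = -295*(-57) = 16815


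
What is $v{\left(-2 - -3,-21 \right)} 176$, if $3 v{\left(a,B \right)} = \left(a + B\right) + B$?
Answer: $- \frac{7216}{3} \approx -2405.3$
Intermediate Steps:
$v{\left(a,B \right)} = \frac{a}{3} + \frac{2 B}{3}$ ($v{\left(a,B \right)} = \frac{\left(a + B\right) + B}{3} = \frac{\left(B + a\right) + B}{3} = \frac{a + 2 B}{3} = \frac{a}{3} + \frac{2 B}{3}$)
$v{\left(-2 - -3,-21 \right)} 176 = \left(\frac{-2 - -3}{3} + \frac{2}{3} \left(-21\right)\right) 176 = \left(\frac{-2 + 3}{3} - 14\right) 176 = \left(\frac{1}{3} \cdot 1 - 14\right) 176 = \left(\frac{1}{3} - 14\right) 176 = \left(- \frac{41}{3}\right) 176 = - \frac{7216}{3}$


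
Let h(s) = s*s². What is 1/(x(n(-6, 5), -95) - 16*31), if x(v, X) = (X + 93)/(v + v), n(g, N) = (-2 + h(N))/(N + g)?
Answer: -123/61007 ≈ -0.0020162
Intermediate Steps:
h(s) = s³
n(g, N) = (-2 + N³)/(N + g)
x(v, X) = (93 + X)/(2*v) (x(v, X) = (93 + X)/((2*v)) = (93 + X)*(1/(2*v)) = (93 + X)/(2*v))
1/(x(n(-6, 5), -95) - 16*31) = 1/((93 - 95)/(2*(((-2 + 5³)/(5 - 6)))) - 16*31) = 1/((½)*(-2)/((-2 + 125)/(-1)) - 496) = 1/((½)*(-2)/(-1*123) - 496) = 1/((½)*(-2)/(-123) - 496) = 1/((½)*(-1/123)*(-2) - 496) = 1/(1/123 - 496) = 1/(-61007/123) = -123/61007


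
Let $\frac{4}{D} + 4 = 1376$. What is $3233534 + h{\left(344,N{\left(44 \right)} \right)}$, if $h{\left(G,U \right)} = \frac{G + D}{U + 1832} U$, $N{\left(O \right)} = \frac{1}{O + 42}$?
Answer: $\frac{174742373047579}{54040679} \approx 3.2335 \cdot 10^{6}$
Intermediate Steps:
$D = \frac{1}{343}$ ($D = \frac{4}{-4 + 1376} = \frac{4}{1372} = 4 \cdot \frac{1}{1372} = \frac{1}{343} \approx 0.0029155$)
$N{\left(O \right)} = \frac{1}{42 + O}$
$h{\left(G,U \right)} = \frac{U \left(\frac{1}{343} + G\right)}{1832 + U}$ ($h{\left(G,U \right)} = \frac{G + \frac{1}{343}}{U + 1832} U = \frac{\frac{1}{343} + G}{1832 + U} U = \frac{U \left(\frac{1}{343} + G\right)}{1832 + U}$)
$3233534 + h{\left(344,N{\left(44 \right)} \right)} = 3233534 + \frac{1 + 343 \cdot 344}{343 \left(42 + 44\right) \left(1832 + \frac{1}{42 + 44}\right)} = 3233534 + \frac{1 + 117992}{343 \cdot 86 \left(1832 + \frac{1}{86}\right)} = 3233534 + \frac{1}{343} \cdot \frac{1}{86} \frac{1}{1832 + \frac{1}{86}} \cdot 117993 = 3233534 + \frac{1}{343} \cdot \frac{1}{86} \frac{1}{\frac{157553}{86}} \cdot 117993 = 3233534 + \frac{1}{343} \cdot \frac{1}{86} \cdot \frac{86}{157553} \cdot 117993 = 3233534 + \frac{117993}{54040679} = \frac{174742373047579}{54040679}$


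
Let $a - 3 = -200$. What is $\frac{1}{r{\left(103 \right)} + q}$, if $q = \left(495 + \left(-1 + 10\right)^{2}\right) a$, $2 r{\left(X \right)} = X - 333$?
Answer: $- \frac{1}{113587} \approx -8.8038 \cdot 10^{-6}$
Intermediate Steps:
$a = -197$ ($a = 3 - 200 = -197$)
$r{\left(X \right)} = - \frac{333}{2} + \frac{X}{2}$ ($r{\left(X \right)} = \frac{X - 333}{2} = \frac{-333 + X}{2} = - \frac{333}{2} + \frac{X}{2}$)
$q = -113472$ ($q = \left(495 + \left(-1 + 10\right)^{2}\right) \left(-197\right) = \left(495 + 9^{2}\right) \left(-197\right) = \left(495 + 81\right) \left(-197\right) = 576 \left(-197\right) = -113472$)
$\frac{1}{r{\left(103 \right)} + q} = \frac{1}{\left(- \frac{333}{2} + \frac{1}{2} \cdot 103\right) - 113472} = \frac{1}{\left(- \frac{333}{2} + \frac{103}{2}\right) - 113472} = \frac{1}{-115 - 113472} = \frac{1}{-113587} = - \frac{1}{113587}$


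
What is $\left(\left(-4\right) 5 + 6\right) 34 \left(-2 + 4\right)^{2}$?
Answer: $-1904$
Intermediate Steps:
$\left(\left(-4\right) 5 + 6\right) 34 \left(-2 + 4\right)^{2} = \left(-20 + 6\right) 34 \cdot 2^{2} = \left(-14\right) 34 \cdot 4 = \left(-476\right) 4 = -1904$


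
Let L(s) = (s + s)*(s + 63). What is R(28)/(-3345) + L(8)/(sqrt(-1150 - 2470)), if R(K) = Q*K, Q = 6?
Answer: -56/1115 - 568*I*sqrt(905)/905 ≈ -0.050224 - 18.881*I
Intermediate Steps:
R(K) = 6*K
L(s) = 2*s*(63 + s) (L(s) = (2*s)*(63 + s) = 2*s*(63 + s))
R(28)/(-3345) + L(8)/(sqrt(-1150 - 2470)) = (6*28)/(-3345) + (2*8*(63 + 8))/(sqrt(-1150 - 2470)) = 168*(-1/3345) + (2*8*71)/(sqrt(-3620)) = -56/1115 + 1136/((2*I*sqrt(905))) = -56/1115 + 1136*(-I*sqrt(905)/1810) = -56/1115 - 568*I*sqrt(905)/905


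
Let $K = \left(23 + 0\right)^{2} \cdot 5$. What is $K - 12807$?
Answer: $-10162$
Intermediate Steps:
$K = 2645$ ($K = 23^{2} \cdot 5 = 529 \cdot 5 = 2645$)
$K - 12807 = 2645 - 12807 = -10162$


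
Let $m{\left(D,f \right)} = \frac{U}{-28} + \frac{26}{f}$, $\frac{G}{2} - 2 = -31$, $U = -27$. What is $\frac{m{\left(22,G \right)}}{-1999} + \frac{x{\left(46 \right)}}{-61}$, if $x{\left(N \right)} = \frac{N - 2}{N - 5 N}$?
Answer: $\frac{8339677}{2277332764} \approx 0.003662$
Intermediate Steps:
$G = -58$ ($G = 4 + 2 \left(-31\right) = 4 - 62 = -58$)
$m{\left(D,f \right)} = \frac{27}{28} + \frac{26}{f}$ ($m{\left(D,f \right)} = - \frac{27}{-28} + \frac{26}{f} = \left(-27\right) \left(- \frac{1}{28}\right) + \frac{26}{f} = \frac{27}{28} + \frac{26}{f}$)
$x{\left(N \right)} = - \frac{-2 + N}{4 N}$ ($x{\left(N \right)} = \frac{-2 + N}{\left(-4\right) N} = \left(-2 + N\right) \left(- \frac{1}{4 N}\right) = - \frac{-2 + N}{4 N}$)
$\frac{m{\left(22,G \right)}}{-1999} + \frac{x{\left(46 \right)}}{-61} = \frac{\frac{27}{28} + \frac{26}{-58}}{-1999} + \frac{\frac{1}{4} \cdot \frac{1}{46} \left(2 - 46\right)}{-61} = \left(\frac{27}{28} + 26 \left(- \frac{1}{58}\right)\right) \left(- \frac{1}{1999}\right) + \frac{1}{4} \cdot \frac{1}{46} \left(2 - 46\right) \left(- \frac{1}{61}\right) = \left(\frac{27}{28} - \frac{13}{29}\right) \left(- \frac{1}{1999}\right) + \frac{1}{4} \cdot \frac{1}{46} \left(-44\right) \left(- \frac{1}{61}\right) = \frac{419}{812} \left(- \frac{1}{1999}\right) - - \frac{11}{2806} = - \frac{419}{1623188} + \frac{11}{2806} = \frac{8339677}{2277332764}$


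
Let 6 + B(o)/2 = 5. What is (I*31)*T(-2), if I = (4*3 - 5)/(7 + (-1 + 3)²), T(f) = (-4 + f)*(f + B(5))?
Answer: 5208/11 ≈ 473.45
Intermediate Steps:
B(o) = -2 (B(o) = -12 + 2*5 = -12 + 10 = -2)
T(f) = (-4 + f)*(-2 + f) (T(f) = (-4 + f)*(f - 2) = (-4 + f)*(-2 + f))
I = 7/11 (I = (12 - 5)/(7 + 2²) = 7/(7 + 4) = 7/11 ≈ 0.63636)
(I*31)*T(-2) = ((7/11)*31)*(8 + (-2)² - 6*(-2)) = 217*(8 + 4 + 12)/11 = (217/11)*24 = 5208/11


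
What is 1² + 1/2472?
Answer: 2473/2472 ≈ 1.0004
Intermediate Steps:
1² + 1/2472 = 1 + 1/2472 = 2473/2472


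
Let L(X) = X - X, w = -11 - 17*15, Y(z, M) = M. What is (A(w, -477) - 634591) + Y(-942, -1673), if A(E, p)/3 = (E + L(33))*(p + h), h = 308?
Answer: -501402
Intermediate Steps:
w = -266 (w = -11 - 255 = -266)
L(X) = 0
A(E, p) = 3*E*(308 + p) (A(E, p) = 3*((E + 0)*(p + 308)) = 3*(E*(308 + p)) = 3*E*(308 + p))
(A(w, -477) - 634591) + Y(-942, -1673) = (3*(-266)*(308 - 477) - 634591) - 1673 = (3*(-266)*(-169) - 634591) - 1673 = (134862 - 634591) - 1673 = -499729 - 1673 = -501402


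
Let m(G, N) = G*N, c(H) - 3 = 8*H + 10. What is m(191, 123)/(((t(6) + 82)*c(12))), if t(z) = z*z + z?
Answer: 23493/13516 ≈ 1.7382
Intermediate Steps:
t(z) = z + z² (t(z) = z² + z = z + z²)
c(H) = 13 + 8*H (c(H) = 3 + (8*H + 10) = 3 + (10 + 8*H) = 13 + 8*H)
m(191, 123)/(((t(6) + 82)*c(12))) = (191*123)/(((6*(1 + 6) + 82)*(13 + 8*12))) = 23493/(((6*7 + 82)*(13 + 96))) = 23493/(((42 + 82)*109)) = 23493/((124*109)) = 23493/13516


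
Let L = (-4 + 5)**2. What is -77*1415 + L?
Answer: -108954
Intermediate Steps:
L = 1 (L = 1**2 = 1)
-77*1415 + L = -77*1415 + 1 = -108955 + 1 = -108954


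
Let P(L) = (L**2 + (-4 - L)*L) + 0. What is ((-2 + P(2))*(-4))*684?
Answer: 27360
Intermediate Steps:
P(L) = L**2 + L*(-4 - L) (P(L) = (L**2 + L*(-4 - L)) + 0 = L**2 + L*(-4 - L))
((-2 + P(2))*(-4))*684 = ((-2 - 4*2)*(-4))*684 = ((-2 - 8)*(-4))*684 = -10*(-4)*684 = 40*684 = 27360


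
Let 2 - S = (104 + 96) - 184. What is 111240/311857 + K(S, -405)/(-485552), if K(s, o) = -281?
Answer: 54100436297/151422790064 ≈ 0.35728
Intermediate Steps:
S = -14 (S = 2 - ((104 + 96) - 184) = 2 - (200 - 184) = 2 - 1*16 = 2 - 16 = -14)
111240/311857 + K(S, -405)/(-485552) = 111240/311857 - 281/(-485552) = 111240*(1/311857) - 281*(-1/485552) = 111240/311857 + 281/485552 = 54100436297/151422790064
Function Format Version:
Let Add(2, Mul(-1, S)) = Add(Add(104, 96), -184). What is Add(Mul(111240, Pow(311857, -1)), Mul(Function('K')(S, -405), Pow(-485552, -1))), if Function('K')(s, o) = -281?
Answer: Rational(54100436297, 151422790064) ≈ 0.35728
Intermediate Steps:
S = -14 (S = Add(2, Mul(-1, Add(Add(104, 96), -184))) = Add(2, Mul(-1, Add(200, -184))) = Add(2, Mul(-1, 16)) = Add(2, -16) = -14)
Add(Mul(111240, Pow(311857, -1)), Mul(Function('K')(S, -405), Pow(-485552, -1))) = Add(Mul(111240, Pow(311857, -1)), Mul(-281, Pow(-485552, -1))) = Add(Mul(111240, Rational(1, 311857)), Mul(-281, Rational(-1, 485552))) = Add(Rational(111240, 311857), Rational(281, 485552)) = Rational(54100436297, 151422790064)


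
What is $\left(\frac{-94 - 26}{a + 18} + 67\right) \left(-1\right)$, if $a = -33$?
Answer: $-75$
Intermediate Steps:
$\left(\frac{-94 - 26}{a + 18} + 67\right) \left(-1\right) = \left(\frac{-94 - 26}{-33 + 18} + 67\right) \left(-1\right) = \left(- \frac{120}{-15} + 67\right) \left(-1\right) = \left(\left(-120\right) \left(- \frac{1}{15}\right) + 67\right) \left(-1\right) = \left(8 + 67\right) \left(-1\right) = 75 \left(-1\right) = -75$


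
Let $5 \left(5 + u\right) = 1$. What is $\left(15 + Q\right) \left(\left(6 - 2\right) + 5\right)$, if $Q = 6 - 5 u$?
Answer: $405$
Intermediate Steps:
$u = - \frac{24}{5}$ ($u = -5 + \frac{1}{5} \cdot 1 = -5 + \frac{1}{5} = - \frac{24}{5} \approx -4.8$)
$Q = 30$ ($Q = 6 - -24 = 6 + 24 = 30$)
$\left(15 + Q\right) \left(\left(6 - 2\right) + 5\right) = \left(15 + 30\right) \left(\left(6 - 2\right) + 5\right) = 45 \left(4 + 5\right) = 45 \cdot 9 = 405$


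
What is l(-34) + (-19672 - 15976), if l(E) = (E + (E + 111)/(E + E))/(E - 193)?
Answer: -550260139/15436 ≈ -35648.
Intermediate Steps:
l(E) = (E + (111 + E)/(2*E))/(-193 + E) (l(E) = (E + (111 + E)/((2*E)))/(-193 + E) = (E + (111 + E)*(1/(2*E)))/(-193 + E) = (E + (111 + E)/(2*E))/(-193 + E))
l(-34) + (-19672 - 15976) = (1/2)*(111 - 34 + 2*(-34)**2)/(-34*(-193 - 34)) + (-19672 - 15976) = (1/2)*(-1/34)*(111 - 34 + 2*1156)/(-227) - 35648 = (1/2)*(-1/34)*(-1/227)*(111 - 34 + 2312) - 35648 = (1/2)*(-1/34)*(-1/227)*2389 - 35648 = 2389/15436 - 35648 = -550260139/15436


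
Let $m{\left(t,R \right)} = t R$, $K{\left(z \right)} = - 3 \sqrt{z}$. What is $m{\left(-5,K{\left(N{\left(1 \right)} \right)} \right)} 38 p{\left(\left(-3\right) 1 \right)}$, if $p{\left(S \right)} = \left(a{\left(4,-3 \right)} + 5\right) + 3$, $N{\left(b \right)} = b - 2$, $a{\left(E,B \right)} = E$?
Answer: $6840 i \approx 6840.0 i$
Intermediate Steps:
$N{\left(b \right)} = -2 + b$ ($N{\left(b \right)} = b - 2 = -2 + b$)
$p{\left(S \right)} = 12$ ($p{\left(S \right)} = \left(4 + 5\right) + 3 = 9 + 3 = 12$)
$m{\left(t,R \right)} = R t$
$m{\left(-5,K{\left(N{\left(1 \right)} \right)} \right)} 38 p{\left(\left(-3\right) 1 \right)} = - 3 \sqrt{-2 + 1} \left(-5\right) 38 \cdot 12 = - 3 \sqrt{-1} \left(-5\right) 38 \cdot 12 = - 3 i \left(-5\right) 38 \cdot 12 = 15 i 38 \cdot 12 = 570 i 12 = 6840 i$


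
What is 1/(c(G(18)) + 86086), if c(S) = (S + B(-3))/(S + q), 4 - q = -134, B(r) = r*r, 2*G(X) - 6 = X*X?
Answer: 101/8694744 ≈ 1.1616e-5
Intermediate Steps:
G(X) = 3 + X²/2 (G(X) = 3 + (X*X)/2 = 3 + X²/2)
B(r) = r²
q = 138 (q = 4 - 1*(-134) = 4 + 134 = 138)
c(S) = (9 + S)/(138 + S) (c(S) = (S + (-3)²)/(S + 138) = (S + 9)/(138 + S) = (9 + S)/(138 + S))
1/(c(G(18)) + 86086) = 1/((9 + (3 + (½)*18²))/(138 + (3 + (½)*18²)) + 86086) = 1/((9 + (3 + (½)*324))/(138 + (3 + (½)*324)) + 86086) = 1/((9 + (3 + 162))/(138 + (3 + 162)) + 86086) = 1/((9 + 165)/(138 + 165) + 86086) = 1/(174/303 + 86086) = 1/((1/303)*174 + 86086) = 1/(58/101 + 86086) = 1/(8694744/101) = 101/8694744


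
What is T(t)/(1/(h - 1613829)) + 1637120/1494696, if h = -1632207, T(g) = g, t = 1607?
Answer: -974612762203484/186837 ≈ -5.2164e+9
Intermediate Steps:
T(t)/(1/(h - 1613829)) + 1637120/1494696 = 1607/(1/(-1632207 - 1613829)) + 1637120/1494696 = 1607/(1/(-3246036)) + 1637120*(1/1494696) = 1607/(-1/3246036) + 204640/186837 = 1607*(-3246036) + 204640/186837 = -5216379852 + 204640/186837 = -974612762203484/186837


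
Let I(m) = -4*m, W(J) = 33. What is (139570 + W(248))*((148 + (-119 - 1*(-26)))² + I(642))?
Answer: 63798571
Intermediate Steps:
(139570 + W(248))*((148 + (-119 - 1*(-26)))² + I(642)) = (139570 + 33)*((148 + (-119 - 1*(-26)))² - 4*642) = 139603*((148 + (-119 + 26))² - 2568) = 139603*((148 - 93)² - 2568) = 139603*(55² - 2568) = 139603*(3025 - 2568) = 139603*457 = 63798571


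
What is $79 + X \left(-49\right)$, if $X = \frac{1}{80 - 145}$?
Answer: $\frac{5184}{65} \approx 79.754$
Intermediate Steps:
$X = - \frac{1}{65}$ ($X = \frac{1}{-65} = - \frac{1}{65} \approx -0.015385$)
$79 + X \left(-49\right) = 79 - - \frac{49}{65} = 79 + \frac{49}{65} = \frac{5184}{65}$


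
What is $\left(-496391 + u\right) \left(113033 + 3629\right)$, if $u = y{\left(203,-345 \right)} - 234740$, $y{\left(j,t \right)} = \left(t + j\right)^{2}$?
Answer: $-82942832154$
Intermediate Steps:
$y{\left(j,t \right)} = \left(j + t\right)^{2}$
$u = -214576$ ($u = \left(203 - 345\right)^{2} - 234740 = \left(-142\right)^{2} - 234740 = 20164 - 234740 = -214576$)
$\left(-496391 + u\right) \left(113033 + 3629\right) = \left(-496391 - 214576\right) \left(113033 + 3629\right) = \left(-710967\right) 116662 = -82942832154$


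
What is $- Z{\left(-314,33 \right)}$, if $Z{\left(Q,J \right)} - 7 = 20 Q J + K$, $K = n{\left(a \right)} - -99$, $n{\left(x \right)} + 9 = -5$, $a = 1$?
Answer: $207148$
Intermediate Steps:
$n{\left(x \right)} = -14$ ($n{\left(x \right)} = -9 - 5 = -14$)
$K = 85$ ($K = -14 - -99 = -14 + 99 = 85$)
$Z{\left(Q,J \right)} = 92 + 20 J Q$ ($Z{\left(Q,J \right)} = 7 + \left(20 Q J + 85\right) = 7 + \left(20 J Q + 85\right) = 7 + \left(85 + 20 J Q\right) = 92 + 20 J Q$)
$- Z{\left(-314,33 \right)} = - (92 + 20 \cdot 33 \left(-314\right)) = - (92 - 207240) = \left(-1\right) \left(-207148\right) = 207148$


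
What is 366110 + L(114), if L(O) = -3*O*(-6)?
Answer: 368162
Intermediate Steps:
L(O) = 18*O
366110 + L(114) = 366110 + 18*114 = 366110 + 2052 = 368162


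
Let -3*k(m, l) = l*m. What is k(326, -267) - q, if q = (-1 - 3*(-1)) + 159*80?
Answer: 16292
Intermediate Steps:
k(m, l) = -l*m/3
q = 12722 (q = (-1 + 3) + 12720 = 2 + 12720 = 12722)
k(326, -267) - q = -⅓*(-267)*326 - 1*12722 = 29014 - 12722 = 16292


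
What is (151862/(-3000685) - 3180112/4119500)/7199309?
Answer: -508405494286/4449648785029823375 ≈ -1.1426e-7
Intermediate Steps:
(151862/(-3000685) - 3180112/4119500)/7199309 = (151862*(-1/3000685) - 3180112*1/4119500)*(1/7199309) = (-151862/3000685 - 795028/1029875)*(1/7199309) = -508405494286/618066092875*1/7199309 = -508405494286/4449648785029823375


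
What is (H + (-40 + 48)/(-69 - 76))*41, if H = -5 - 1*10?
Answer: -89503/145 ≈ -617.26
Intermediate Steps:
H = -15 (H = -5 - 10 = -15)
(H + (-40 + 48)/(-69 - 76))*41 = (-15 + (-40 + 48)/(-69 - 76))*41 = (-15 + 8/(-145))*41 = (-15 + 8*(-1/145))*41 = (-15 - 8/145)*41 = -2183/145*41 = -89503/145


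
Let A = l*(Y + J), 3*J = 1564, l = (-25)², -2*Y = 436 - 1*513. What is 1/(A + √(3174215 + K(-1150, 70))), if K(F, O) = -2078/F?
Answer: 7242843750/2534175143321471 - 360*√10494754318/2534175143321471 ≈ 2.8435e-6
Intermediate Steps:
Y = 77/2 (Y = -(436 - 1*513)/2 = -(436 - 513)/2 = -½*(-77) = 77/2 ≈ 38.500)
l = 625
J = 1564/3 (J = (⅓)*1564 = 1564/3 ≈ 521.33)
A = 2099375/6 (A = 625*(77/2 + 1564/3) = 625*(3359/6) = 2099375/6 ≈ 3.4990e+5)
1/(A + √(3174215 + K(-1150, 70))) = 1/(2099375/6 + √(3174215 - 2078/(-1150))) = 1/(2099375/6 + √(3174215 - 2078*(-1/1150))) = 1/(2099375/6 + √(3174215 + 1039/575)) = 1/(2099375/6 + √(1825174664/575)) = 1/(2099375/6 + 2*√10494754318/115)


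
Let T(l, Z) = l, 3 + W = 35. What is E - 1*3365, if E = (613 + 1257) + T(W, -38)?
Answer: -1463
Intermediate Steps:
W = 32 (W = -3 + 35 = 32)
E = 1902 (E = (613 + 1257) + 32 = 1870 + 32 = 1902)
E - 1*3365 = 1902 - 1*3365 = 1902 - 3365 = -1463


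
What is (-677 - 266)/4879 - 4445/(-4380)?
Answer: 85643/104244 ≈ 0.82156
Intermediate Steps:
(-677 - 266)/4879 - 4445/(-4380) = -943*1/4879 - 4445*(-1/4380) = -23/119 + 889/876 = 85643/104244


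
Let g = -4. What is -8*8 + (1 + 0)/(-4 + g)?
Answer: -513/8 ≈ -64.125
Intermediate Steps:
-8*8 + (1 + 0)/(-4 + g) = -8*8 + (1 + 0)/(-4 - 4) = -64 + 1/(-8) = -64 + 1*(-⅛) = -64 - ⅛ = -513/8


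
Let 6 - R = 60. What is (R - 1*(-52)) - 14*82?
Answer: -1150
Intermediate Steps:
R = -54 (R = 6 - 1*60 = 6 - 60 = -54)
(R - 1*(-52)) - 14*82 = (-54 - 1*(-52)) - 14*82 = (-54 + 52) - 1148 = -2 - 1148 = -1150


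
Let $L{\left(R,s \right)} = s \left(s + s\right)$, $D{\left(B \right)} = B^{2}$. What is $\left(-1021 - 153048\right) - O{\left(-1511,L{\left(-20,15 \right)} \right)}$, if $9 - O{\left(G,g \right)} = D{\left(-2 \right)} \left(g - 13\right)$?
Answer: $-152330$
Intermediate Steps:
$L{\left(R,s \right)} = 2 s^{2}$ ($L{\left(R,s \right)} = s 2 s = 2 s^{2}$)
$O{\left(G,g \right)} = 61 - 4 g$ ($O{\left(G,g \right)} = 9 - \left(-2\right)^{2} \left(g - 13\right) = 9 - 4 \left(-13 + g\right) = 9 - \left(-52 + 4 g\right) = 61 - 4 g$)
$\left(-1021 - 153048\right) - O{\left(-1511,L{\left(-20,15 \right)} \right)} = \left(-1021 - 153048\right) - \left(61 - 4 \cdot 2 \cdot 15^{2}\right) = \left(-1021 - 153048\right) - \left(61 - 4 \cdot 2 \cdot 225\right) = -154069 - \left(61 - 1800\right) = -154069 - -1739 = -154069 + 1739 = -152330$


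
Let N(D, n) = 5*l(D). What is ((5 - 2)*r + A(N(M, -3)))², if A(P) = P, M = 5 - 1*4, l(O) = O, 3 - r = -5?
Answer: 841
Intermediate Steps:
r = 8 (r = 3 - 1*(-5) = 3 + 5 = 8)
M = 1 (M = 5 - 4 = 1)
N(D, n) = 5*D
((5 - 2)*r + A(N(M, -3)))² = ((5 - 2)*8 + 5*1)² = (3*8 + 5)² = (24 + 5)² = 29² = 841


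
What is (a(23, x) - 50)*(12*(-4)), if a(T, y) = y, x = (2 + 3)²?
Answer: 1200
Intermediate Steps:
x = 25 (x = 5² = 25)
(a(23, x) - 50)*(12*(-4)) = (25 - 50)*(12*(-4)) = -25*(-48) = 1200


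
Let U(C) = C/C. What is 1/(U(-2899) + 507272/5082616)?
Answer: 635327/698736 ≈ 0.90925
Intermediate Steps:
U(C) = 1
1/(U(-2899) + 507272/5082616) = 1/(1 + 507272/5082616) = 1/(1 + 507272*(1/5082616)) = 1/(1 + 63409/635327) = 1/(698736/635327) = 635327/698736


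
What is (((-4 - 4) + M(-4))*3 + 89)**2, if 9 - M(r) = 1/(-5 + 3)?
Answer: 34969/4 ≈ 8742.3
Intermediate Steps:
M(r) = 19/2 (M(r) = 9 - 1/(-5 + 3) = 9 - 1/(-2) = 9 - 1*(-1/2) = 9 + 1/2 = 19/2)
(((-4 - 4) + M(-4))*3 + 89)**2 = (((-4 - 4) + 19/2)*3 + 89)**2 = ((-8 + 19/2)*3 + 89)**2 = ((3/2)*3 + 89)**2 = (9/2 + 89)**2 = (187/2)**2 = 34969/4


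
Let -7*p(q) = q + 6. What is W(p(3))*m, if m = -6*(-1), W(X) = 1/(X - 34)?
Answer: -42/247 ≈ -0.17004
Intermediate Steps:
p(q) = -6/7 - q/7 (p(q) = -(q + 6)/7 = -(6 + q)/7 = -6/7 - q/7)
W(X) = 1/(-34 + X)
m = 6
W(p(3))*m = 6/(-34 + (-6/7 - 1/7*3)) = 6/(-34 + (-6/7 - 3/7)) = 6/(-34 - 9/7) = 6/(-247/7) = -7/247*6 = -42/247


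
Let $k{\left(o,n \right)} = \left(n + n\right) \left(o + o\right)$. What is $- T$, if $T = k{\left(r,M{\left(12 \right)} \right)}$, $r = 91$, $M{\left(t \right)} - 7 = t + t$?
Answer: $-11284$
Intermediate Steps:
$M{\left(t \right)} = 7 + 2 t$ ($M{\left(t \right)} = 7 + \left(t + t\right) = 7 + 2 t$)
$k{\left(o,n \right)} = 4 n o$ ($k{\left(o,n \right)} = 2 n 2 o = 4 n o$)
$T = 11284$ ($T = 4 \left(7 + 2 \cdot 12\right) 91 = 4 \left(7 + 24\right) 91 = 4 \cdot 31 \cdot 91 = 11284$)
$- T = \left(-1\right) 11284 = -11284$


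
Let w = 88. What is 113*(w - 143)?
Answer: -6215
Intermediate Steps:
113*(w - 143) = 113*(88 - 143) = 113*(-55) = -6215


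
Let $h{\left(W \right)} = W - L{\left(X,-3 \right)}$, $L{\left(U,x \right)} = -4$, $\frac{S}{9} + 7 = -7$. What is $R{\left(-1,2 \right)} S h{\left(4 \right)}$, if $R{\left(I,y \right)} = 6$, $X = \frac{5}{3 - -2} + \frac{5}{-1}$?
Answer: $-6048$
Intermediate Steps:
$X = -4$ ($X = \frac{5}{3 + 2} + 5 \left(-1\right) = \frac{5}{5} - 5 = 5 \cdot \frac{1}{5} - 5 = 1 - 5 = -4$)
$S = -126$ ($S = -63 + 9 \left(-7\right) = -63 - 63 = -126$)
$h{\left(W \right)} = 4 + W$ ($h{\left(W \right)} = W - -4 = W + 4 = 4 + W$)
$R{\left(-1,2 \right)} S h{\left(4 \right)} = 6 \left(-126\right) \left(4 + 4\right) = \left(-756\right) 8 = -6048$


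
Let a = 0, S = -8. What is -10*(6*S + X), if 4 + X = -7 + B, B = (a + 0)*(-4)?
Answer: 590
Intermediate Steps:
B = 0 (B = (0 + 0)*(-4) = 0*(-4) = 0)
X = -11 (X = -4 + (-7 + 0) = -4 - 7 = -11)
-10*(6*S + X) = -10*(6*(-8) - 11) = -10*(-48 - 11) = -10*(-59) = 590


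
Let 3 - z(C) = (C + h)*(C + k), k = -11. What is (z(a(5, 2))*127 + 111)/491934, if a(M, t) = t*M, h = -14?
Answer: -8/245967 ≈ -3.2525e-5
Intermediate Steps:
a(M, t) = M*t
z(C) = 3 - (-14 + C)*(-11 + C) (z(C) = 3 - (C - 14)*(C - 11) = 3 - (-14 + C)*(-11 + C))
(z(a(5, 2))*127 + 111)/491934 = ((-151 - (5*2)**2 + 25*(5*2))*127 + 111)/491934 = ((-151 - 1*10**2 + 25*10)*127 + 111)*(1/491934) = ((-151 - 1*100 + 250)*127 + 111)*(1/491934) = ((-151 - 100 + 250)*127 + 111)*(1/491934) = (-1*127 + 111)*(1/491934) = (-127 + 111)*(1/491934) = -16*1/491934 = -8/245967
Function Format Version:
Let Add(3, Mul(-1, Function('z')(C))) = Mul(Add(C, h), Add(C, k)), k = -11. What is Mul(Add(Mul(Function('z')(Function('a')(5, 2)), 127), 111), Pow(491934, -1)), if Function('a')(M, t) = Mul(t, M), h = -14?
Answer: Rational(-8, 245967) ≈ -3.2525e-5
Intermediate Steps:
Function('a')(M, t) = Mul(M, t)
Function('z')(C) = Add(3, Mul(-1, Add(-14, C), Add(-11, C))) (Function('z')(C) = Add(3, Mul(-1, Mul(Add(C, -14), Add(C, -11)))) = Add(3, Mul(-1, Mul(Add(-14, C), Add(-11, C)))) = Add(3, Mul(-1, Add(-14, C), Add(-11, C))))
Mul(Add(Mul(Function('z')(Function('a')(5, 2)), 127), 111), Pow(491934, -1)) = Mul(Add(Mul(Add(-151, Mul(-1, Pow(Mul(5, 2), 2)), Mul(25, Mul(5, 2))), 127), 111), Pow(491934, -1)) = Mul(Add(Mul(Add(-151, Mul(-1, Pow(10, 2)), Mul(25, 10)), 127), 111), Rational(1, 491934)) = Mul(Add(Mul(Add(-151, Mul(-1, 100), 250), 127), 111), Rational(1, 491934)) = Mul(Add(Mul(Add(-151, -100, 250), 127), 111), Rational(1, 491934)) = Mul(Add(Mul(-1, 127), 111), Rational(1, 491934)) = Mul(Add(-127, 111), Rational(1, 491934)) = Mul(-16, Rational(1, 491934)) = Rational(-8, 245967)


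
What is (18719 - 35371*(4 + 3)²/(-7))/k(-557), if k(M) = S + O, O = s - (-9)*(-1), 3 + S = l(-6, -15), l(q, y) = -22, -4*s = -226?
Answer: 177544/15 ≈ 11836.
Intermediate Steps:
s = 113/2 (s = -¼*(-226) = 113/2 ≈ 56.500)
S = -25 (S = -3 - 22 = -25)
O = 95/2 (O = 113/2 - (-9)*(-1) = 113/2 - 1*9 = 113/2 - 9 = 95/2 ≈ 47.500)
k(M) = 45/2 (k(M) = -25 + 95/2 = 45/2)
(18719 - 35371*(4 + 3)²/(-7))/k(-557) = (18719 - 35371*(4 + 3)²/(-7))/(45/2) = (18719 - 35371*7²*(-1)/7)*(2/45) = (18719 - 1733179*(-1)/7)*(2/45) = (18719 - 35371*(-7))*(2/45) = (18719 + 247597)*(2/45) = 266316*(2/45) = 177544/15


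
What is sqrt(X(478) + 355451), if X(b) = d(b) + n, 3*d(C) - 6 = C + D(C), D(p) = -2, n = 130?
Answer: 5*sqrt(128067)/3 ≈ 596.44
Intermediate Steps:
d(C) = 4/3 + C/3 (d(C) = 2 + (C - 2)/3 = 2 + (-2 + C)/3 = 2 + (-2/3 + C/3) = 4/3 + C/3)
X(b) = 394/3 + b/3 (X(b) = (4/3 + b/3) + 130 = 394/3 + b/3)
sqrt(X(478) + 355451) = sqrt((394/3 + (1/3)*478) + 355451) = sqrt((394/3 + 478/3) + 355451) = sqrt(872/3 + 355451) = sqrt(1067225/3) = 5*sqrt(128067)/3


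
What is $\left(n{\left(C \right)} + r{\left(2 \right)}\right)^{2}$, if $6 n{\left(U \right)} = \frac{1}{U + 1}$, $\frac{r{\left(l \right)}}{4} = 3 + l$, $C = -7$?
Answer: $\frac{516961}{1296} \approx 398.89$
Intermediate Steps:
$r{\left(l \right)} = 12 + 4 l$ ($r{\left(l \right)} = 4 \left(3 + l\right) = 12 + 4 l$)
$n{\left(U \right)} = \frac{1}{6 \left(1 + U\right)}$ ($n{\left(U \right)} = \frac{1}{6 \left(U + 1\right)} = \frac{1}{6 \left(1 + U\right)}$)
$\left(n{\left(C \right)} + r{\left(2 \right)}\right)^{2} = \left(\frac{1}{6 \left(1 - 7\right)} + \left(12 + 4 \cdot 2\right)\right)^{2} = \left(\frac{1}{6 \left(-6\right)} + \left(12 + 8\right)\right)^{2} = \left(\frac{1}{6} \left(- \frac{1}{6}\right) + 20\right)^{2} = \left(- \frac{1}{36} + 20\right)^{2} = \left(\frac{719}{36}\right)^{2} = \frac{516961}{1296}$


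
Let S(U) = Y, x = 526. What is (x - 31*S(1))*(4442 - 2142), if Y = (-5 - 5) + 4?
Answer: 1637600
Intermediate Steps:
Y = -6 (Y = -10 + 4 = -6)
S(U) = -6
(x - 31*S(1))*(4442 - 2142) = (526 - 31*(-6))*(4442 - 2142) = (526 + 186)*2300 = 712*2300 = 1637600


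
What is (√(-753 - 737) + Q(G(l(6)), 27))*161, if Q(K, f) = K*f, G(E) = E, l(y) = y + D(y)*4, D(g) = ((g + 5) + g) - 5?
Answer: 234738 + 161*I*√1490 ≈ 2.3474e+5 + 6214.7*I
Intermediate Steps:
D(g) = 2*g (D(g) = ((5 + g) + g) - 5 = (5 + 2*g) - 5 = 2*g)
l(y) = 9*y (l(y) = y + (2*y)*4 = y + 8*y = 9*y)
(√(-753 - 737) + Q(G(l(6)), 27))*161 = (√(-753 - 737) + (9*6)*27)*161 = (√(-1490) + 54*27)*161 = (I*√1490 + 1458)*161 = (1458 + I*√1490)*161 = 234738 + 161*I*√1490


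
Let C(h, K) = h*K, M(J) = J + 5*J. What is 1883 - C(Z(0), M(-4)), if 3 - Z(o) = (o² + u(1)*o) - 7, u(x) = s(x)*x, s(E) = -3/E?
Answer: 2123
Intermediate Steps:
u(x) = -3 (u(x) = (-3/x)*x = -3)
M(J) = 6*J
Z(o) = 10 - o² + 3*o (Z(o) = 3 - ((o² - 3*o) - 7) = 3 - (-7 + o² - 3*o) = 3 + (7 - o² + 3*o) = 10 - o² + 3*o)
C(h, K) = K*h
1883 - C(Z(0), M(-4)) = 1883 - 6*(-4)*(10 - 1*0² + 3*0) = 1883 - (-24)*(10 - 1*0 + 0) = 1883 - (-24)*(10 + 0 + 0) = 1883 - (-24)*10 = 1883 - 1*(-240) = 1883 + 240 = 2123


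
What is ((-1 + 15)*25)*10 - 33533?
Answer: -30033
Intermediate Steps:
((-1 + 15)*25)*10 - 33533 = (14*25)*10 - 33533 = 350*10 - 33533 = 3500 - 33533 = -30033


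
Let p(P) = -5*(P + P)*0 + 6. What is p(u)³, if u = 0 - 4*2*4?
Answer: 216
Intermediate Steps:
u = -32 (u = 0 - 8*4 = 0 - 1*32 = 0 - 32 = -32)
p(P) = 6 (p(P) = -10*P*0 + 6 = 0 + 6 = 6)
p(u)³ = 6³ = 216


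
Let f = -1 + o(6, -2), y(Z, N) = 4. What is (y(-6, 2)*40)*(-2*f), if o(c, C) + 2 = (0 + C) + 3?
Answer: 640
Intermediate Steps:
o(c, C) = 1 + C (o(c, C) = -2 + ((0 + C) + 3) = -2 + (C + 3) = -2 + (3 + C) = 1 + C)
f = -2 (f = -1 + (1 - 2) = -1 - 1 = -2)
(y(-6, 2)*40)*(-2*f) = (4*40)*(-2*(-2)) = 160*4 = 640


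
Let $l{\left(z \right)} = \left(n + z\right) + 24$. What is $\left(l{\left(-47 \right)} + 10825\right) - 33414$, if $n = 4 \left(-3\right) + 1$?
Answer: $-22623$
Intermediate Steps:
$n = -11$ ($n = -12 + 1 = -11$)
$l{\left(z \right)} = 13 + z$ ($l{\left(z \right)} = \left(-11 + z\right) + 24 = 13 + z$)
$\left(l{\left(-47 \right)} + 10825\right) - 33414 = \left(\left(13 - 47\right) + 10825\right) - 33414 = \left(-34 + 10825\right) - 33414 = 10791 - 33414 = -22623$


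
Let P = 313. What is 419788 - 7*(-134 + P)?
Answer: 418535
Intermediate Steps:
419788 - 7*(-134 + P) = 419788 - 7*(-134 + 313) = 419788 - 7*179 = 419788 - 1253 = 418535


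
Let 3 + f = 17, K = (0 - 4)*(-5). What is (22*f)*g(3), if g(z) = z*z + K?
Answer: 8932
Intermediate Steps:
K = 20 (K = -4*(-5) = 20)
g(z) = 20 + z**2 (g(z) = z*z + 20 = z**2 + 20 = 20 + z**2)
f = 14 (f = -3 + 17 = 14)
(22*f)*g(3) = (22*14)*(20 + 3**2) = 308*(20 + 9) = 308*29 = 8932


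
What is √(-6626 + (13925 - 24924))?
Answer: 5*I*√705 ≈ 132.76*I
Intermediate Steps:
√(-6626 + (13925 - 24924)) = √(-6626 - 10999) = √(-17625) = 5*I*√705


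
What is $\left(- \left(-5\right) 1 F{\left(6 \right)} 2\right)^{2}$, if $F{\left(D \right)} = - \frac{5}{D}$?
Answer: $\frac{625}{9} \approx 69.444$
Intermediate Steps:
$\left(- \left(-5\right) 1 F{\left(6 \right)} 2\right)^{2} = \left(- \left(-5\right) 1 \left(- \frac{5}{6}\right) 2\right)^{2} = \left(- \left(-5\right) \left(\left(-5\right) \frac{1}{6}\right) 2\right)^{2} = \left(- \frac{\left(-5\right) \left(-5\right)}{6} \cdot 2\right)^{2} = \left(\left(-1\right) \frac{25}{6} \cdot 2\right)^{2} = \left(\left(- \frac{25}{6}\right) 2\right)^{2} = \left(- \frac{25}{3}\right)^{2} = \frac{625}{9}$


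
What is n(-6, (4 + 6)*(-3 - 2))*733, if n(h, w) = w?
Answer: -36650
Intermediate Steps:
n(-6, (4 + 6)*(-3 - 2))*733 = ((4 + 6)*(-3 - 2))*733 = (10*(-5))*733 = -50*733 = -36650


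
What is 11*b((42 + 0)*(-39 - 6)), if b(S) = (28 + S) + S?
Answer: -41272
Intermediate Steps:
b(S) = 28 + 2*S
11*b((42 + 0)*(-39 - 6)) = 11*(28 + 2*((42 + 0)*(-39 - 6))) = 11*(28 + 2*(42*(-45))) = 11*(28 + 2*(-1890)) = 11*(28 - 3780) = 11*(-3752) = -41272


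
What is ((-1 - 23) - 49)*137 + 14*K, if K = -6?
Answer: -10085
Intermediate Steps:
((-1 - 23) - 49)*137 + 14*K = ((-1 - 23) - 49)*137 + 14*(-6) = (-24 - 49)*137 - 84 = -73*137 - 84 = -10001 - 84 = -10085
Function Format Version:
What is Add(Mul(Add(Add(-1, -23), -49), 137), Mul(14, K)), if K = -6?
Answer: -10085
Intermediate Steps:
Add(Mul(Add(Add(-1, -23), -49), 137), Mul(14, K)) = Add(Mul(Add(Add(-1, -23), -49), 137), Mul(14, -6)) = Add(Mul(Add(-24, -49), 137), -84) = Add(Mul(-73, 137), -84) = Add(-10001, -84) = -10085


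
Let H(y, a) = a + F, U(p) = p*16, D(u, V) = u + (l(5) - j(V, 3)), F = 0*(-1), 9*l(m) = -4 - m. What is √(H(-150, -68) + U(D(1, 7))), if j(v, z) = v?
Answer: 6*I*√5 ≈ 13.416*I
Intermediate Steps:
l(m) = -4/9 - m/9 (l(m) = (-4 - m)/9 = -4/9 - m/9)
F = 0
D(u, V) = -1 + u - V (D(u, V) = u + ((-4/9 - ⅑*5) - V) = u + ((-4/9 - 5/9) - V) = u + (-1 - V) = -1 + u - V)
U(p) = 16*p
H(y, a) = a (H(y, a) = a + 0 = a)
√(H(-150, -68) + U(D(1, 7))) = √(-68 + 16*(-1 + 1 - 1*7)) = √(-68 + 16*(-1 + 1 - 7)) = √(-68 + 16*(-7)) = √(-68 - 112) = √(-180) = 6*I*√5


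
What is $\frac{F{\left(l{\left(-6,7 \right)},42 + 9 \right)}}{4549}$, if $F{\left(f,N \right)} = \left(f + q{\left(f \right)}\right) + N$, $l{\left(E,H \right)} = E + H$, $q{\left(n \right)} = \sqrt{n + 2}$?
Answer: $\frac{52}{4549} + \frac{\sqrt{3}}{4549} \approx 0.011812$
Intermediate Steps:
$q{\left(n \right)} = \sqrt{2 + n}$
$F{\left(f,N \right)} = N + f + \sqrt{2 + f}$ ($F{\left(f,N \right)} = \left(f + \sqrt{2 + f}\right) + N = N + f + \sqrt{2 + f}$)
$\frac{F{\left(l{\left(-6,7 \right)},42 + 9 \right)}}{4549} = \frac{\left(42 + 9\right) + \left(-6 + 7\right) + \sqrt{2 + \left(-6 + 7\right)}}{4549} = \left(51 + 1 + \sqrt{2 + 1}\right) \frac{1}{4549} = \left(51 + 1 + \sqrt{3}\right) \frac{1}{4549} = \left(52 + \sqrt{3}\right) \frac{1}{4549} = \frac{52}{4549} + \frac{\sqrt{3}}{4549}$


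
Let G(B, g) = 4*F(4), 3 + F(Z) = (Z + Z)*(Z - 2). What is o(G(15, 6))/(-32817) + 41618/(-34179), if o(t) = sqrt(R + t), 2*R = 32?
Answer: -41618/34179 - 2*sqrt(17)/32817 ≈ -1.2179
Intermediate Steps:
F(Z) = -3 + 2*Z*(-2 + Z) (F(Z) = -3 + (Z + Z)*(Z - 2) = -3 + (2*Z)*(-2 + Z) = -3 + 2*Z*(-2 + Z))
R = 16 (R = (1/2)*32 = 16)
G(B, g) = 52 (G(B, g) = 4*(-3 - 4*4 + 2*4**2) = 4*(-3 - 16 + 2*16) = 4*(-3 - 16 + 32) = 4*13 = 52)
o(t) = sqrt(16 + t)
o(G(15, 6))/(-32817) + 41618/(-34179) = sqrt(16 + 52)/(-32817) + 41618/(-34179) = sqrt(68)*(-1/32817) + 41618*(-1/34179) = (2*sqrt(17))*(-1/32817) - 41618/34179 = -2*sqrt(17)/32817 - 41618/34179 = -41618/34179 - 2*sqrt(17)/32817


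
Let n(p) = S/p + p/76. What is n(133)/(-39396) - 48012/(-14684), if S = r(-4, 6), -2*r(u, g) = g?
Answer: 251563566367/76939284912 ≈ 3.2696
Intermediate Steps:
r(u, g) = -g/2
S = -3 (S = -1/2*6 = -3)
n(p) = -3/p + p/76
n(133)/(-39396) - 48012/(-14684) = (-3/133 + (1/76)*133)/(-39396) - 48012/(-14684) = (-3*1/133 + 7/4)*(-1/39396) - 48012*(-1/14684) = (-3/133 + 7/4)*(-1/39396) + 12003/3671 = (919/532)*(-1/39396) + 12003/3671 = -919/20958672 + 12003/3671 = 251563566367/76939284912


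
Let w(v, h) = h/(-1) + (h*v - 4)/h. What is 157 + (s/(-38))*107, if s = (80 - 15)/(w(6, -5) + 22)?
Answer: 74883/494 ≈ 151.58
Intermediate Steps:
w(v, h) = -h + (-4 + h*v)/h (w(v, h) = h*(-1) + (-4 + h*v)/h = -h + (-4 + h*v)/h)
s = 25/13 (s = (80 - 15)/((6 - 1*(-5) - 4/(-5)) + 22) = 65/((6 + 5 - 4*(-⅕)) + 22) = 65/((6 + 5 + ⅘) + 22) = 65/(59/5 + 22) = 65/(169/5) = 65*(5/169) = 25/13 ≈ 1.9231)
157 + (s/(-38))*107 = 157 + ((25/13)/(-38))*107 = 157 + ((25/13)*(-1/38))*107 = 157 - 25/494*107 = 157 - 2675/494 = 74883/494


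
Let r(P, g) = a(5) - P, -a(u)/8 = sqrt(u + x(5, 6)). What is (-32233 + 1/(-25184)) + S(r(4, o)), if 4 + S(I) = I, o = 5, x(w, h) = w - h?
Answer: -812360289/25184 ≈ -32257.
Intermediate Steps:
a(u) = -8*sqrt(-1 + u) (a(u) = -8*sqrt(u + (5 - 1*6)) = -8*sqrt(u + (5 - 6)) = -8*sqrt(u - 1) = -8*sqrt(-1 + u))
r(P, g) = -16 - P (r(P, g) = -8*sqrt(-1 + 5) - P = -8*sqrt(4) - P = -8*2 - P = -16 - P)
S(I) = -4 + I
(-32233 + 1/(-25184)) + S(r(4, o)) = (-32233 + 1/(-25184)) + (-4 + (-16 - 1*4)) = (-32233 - 1/25184) + (-4 + (-16 - 4)) = -811755873/25184 + (-4 - 20) = -811755873/25184 - 24 = -812360289/25184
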